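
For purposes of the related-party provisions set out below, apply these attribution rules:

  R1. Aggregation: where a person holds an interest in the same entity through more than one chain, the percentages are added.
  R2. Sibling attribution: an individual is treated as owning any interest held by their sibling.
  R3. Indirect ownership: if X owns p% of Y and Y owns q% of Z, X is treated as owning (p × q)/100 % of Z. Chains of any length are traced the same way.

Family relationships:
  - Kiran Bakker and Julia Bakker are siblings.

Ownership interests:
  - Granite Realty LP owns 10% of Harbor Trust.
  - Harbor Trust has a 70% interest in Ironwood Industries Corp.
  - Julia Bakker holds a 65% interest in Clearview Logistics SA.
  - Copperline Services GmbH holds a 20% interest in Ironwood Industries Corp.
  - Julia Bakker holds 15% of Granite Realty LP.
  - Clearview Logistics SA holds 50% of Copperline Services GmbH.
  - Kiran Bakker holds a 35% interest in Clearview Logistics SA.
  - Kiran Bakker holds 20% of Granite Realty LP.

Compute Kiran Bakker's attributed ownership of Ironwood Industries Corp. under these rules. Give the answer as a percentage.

By sibling attribution (R2), Kiran Bakker is treated as also owning Julia Bakker's interest in Granite Realty LP, giving 20% + 15% = 35%.
By sibling attribution (R2), Kiran Bakker is treated as also owning Julia Bakker's interest in Clearview Logistics SA, giving 35% + 65% = 100%.
Chain via Granite Realty LP → Harbor Trust (R3): 35% × 10% × 70% = 2.45% of Ironwood Industries Corp.
Chain via Clearview Logistics SA → Copperline Services GmbH (R3): 100% × 50% × 20% = 10% of Ironwood Industries Corp.
Aggregating (R1): 2.45% + 10% = 12.45%.

12.45%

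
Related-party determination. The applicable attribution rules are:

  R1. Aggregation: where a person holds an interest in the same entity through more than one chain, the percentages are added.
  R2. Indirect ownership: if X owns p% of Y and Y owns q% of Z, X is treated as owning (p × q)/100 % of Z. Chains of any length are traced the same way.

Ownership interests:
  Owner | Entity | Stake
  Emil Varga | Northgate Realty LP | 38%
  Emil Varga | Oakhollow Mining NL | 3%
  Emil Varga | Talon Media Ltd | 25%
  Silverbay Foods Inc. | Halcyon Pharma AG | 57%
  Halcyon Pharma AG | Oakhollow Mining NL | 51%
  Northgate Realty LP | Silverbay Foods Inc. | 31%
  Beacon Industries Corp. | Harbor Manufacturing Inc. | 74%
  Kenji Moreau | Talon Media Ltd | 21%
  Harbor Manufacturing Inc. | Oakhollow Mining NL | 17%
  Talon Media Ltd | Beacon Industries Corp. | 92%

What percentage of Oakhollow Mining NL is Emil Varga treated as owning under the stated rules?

9.317846%

Chain via Northgate Realty LP → Silverbay Foods Inc. → Halcyon Pharma AG (R2): 38% × 31% × 57% × 51% = 3.424446% of Oakhollow Mining NL.
Chain via Talon Media Ltd → Beacon Industries Corp. → Harbor Manufacturing Inc. (R2): 25% × 92% × 74% × 17% = 2.8934% of Oakhollow Mining NL.
Direct interest in Oakhollow Mining NL: 3%.
Aggregating (R1): 3.424446% + 2.8934% + 3% = 9.317846%.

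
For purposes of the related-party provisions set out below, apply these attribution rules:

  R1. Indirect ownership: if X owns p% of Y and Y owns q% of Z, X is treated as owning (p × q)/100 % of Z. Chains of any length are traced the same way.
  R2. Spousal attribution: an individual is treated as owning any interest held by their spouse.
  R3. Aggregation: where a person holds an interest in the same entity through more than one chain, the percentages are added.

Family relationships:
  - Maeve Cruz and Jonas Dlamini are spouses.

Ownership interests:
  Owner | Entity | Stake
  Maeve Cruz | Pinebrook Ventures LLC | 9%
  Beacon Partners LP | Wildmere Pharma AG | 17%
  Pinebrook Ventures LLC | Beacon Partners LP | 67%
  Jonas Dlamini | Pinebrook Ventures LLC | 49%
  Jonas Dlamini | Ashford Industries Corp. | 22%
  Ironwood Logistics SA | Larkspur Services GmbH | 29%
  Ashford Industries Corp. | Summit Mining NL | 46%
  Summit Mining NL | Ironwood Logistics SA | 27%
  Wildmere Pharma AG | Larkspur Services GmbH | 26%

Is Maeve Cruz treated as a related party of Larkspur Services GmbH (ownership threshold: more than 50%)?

By spousal attribution (R2), Maeve Cruz is treated as also owning Jonas Dlamini's interest in Pinebrook Ventures LLC, giving 9% + 49% = 58%.
By spousal attribution (R2), Maeve Cruz is treated as owning Jonas Dlamini's 22% interest in Ashford Industries Corp.
Chain via Pinebrook Ventures LLC → Beacon Partners LP → Wildmere Pharma AG (R1): 58% × 67% × 17% × 26% = 1.717612% of Larkspur Services GmbH.
Chain via Ashford Industries Corp. → Summit Mining NL → Ironwood Logistics SA (R1): 22% × 46% × 27% × 29% = 0.792396% of Larkspur Services GmbH.
Aggregating (R3): 1.717612% + 0.792396% = 2.510008%.
2.510008% does not exceed the 50% threshold, so Maeve is not a related party to Larkspur Services GmbH.

No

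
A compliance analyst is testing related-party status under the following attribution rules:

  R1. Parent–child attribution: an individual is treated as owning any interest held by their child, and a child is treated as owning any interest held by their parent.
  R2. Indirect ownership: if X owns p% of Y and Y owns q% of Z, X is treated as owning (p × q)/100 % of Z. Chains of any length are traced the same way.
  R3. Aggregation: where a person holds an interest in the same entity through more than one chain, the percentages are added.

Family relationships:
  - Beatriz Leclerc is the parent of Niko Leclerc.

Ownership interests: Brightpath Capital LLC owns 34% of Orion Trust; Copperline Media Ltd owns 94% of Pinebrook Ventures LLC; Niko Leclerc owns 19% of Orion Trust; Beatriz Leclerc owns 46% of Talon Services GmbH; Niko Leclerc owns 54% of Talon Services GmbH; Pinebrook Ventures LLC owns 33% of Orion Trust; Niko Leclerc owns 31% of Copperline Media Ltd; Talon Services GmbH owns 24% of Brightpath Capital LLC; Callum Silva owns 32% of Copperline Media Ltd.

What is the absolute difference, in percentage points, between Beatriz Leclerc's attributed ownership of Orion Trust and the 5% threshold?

31.7762

By parent–child attribution (R1), Beatriz Leclerc is treated as also owning Niko Leclerc's interest in Talon Services GmbH, giving 46% + 54% = 100%.
By parent–child attribution (R1), Beatriz Leclerc is treated as owning Niko Leclerc's 31% interest in Copperline Media Ltd.
By parent–child attribution (R1), Beatriz Leclerc is treated as owning Niko Leclerc's 19% interest in Orion Trust.
Chain via Talon Services GmbH → Brightpath Capital LLC (R2): 100% × 24% × 34% = 8.16% of Orion Trust.
Chain via Copperline Media Ltd → Pinebrook Ventures LLC (R2): 31% × 94% × 33% = 9.6162% of Orion Trust.
Direct interest in Orion Trust: 19%.
Aggregating (R3): 8.16% + 9.6162% + 19% = 36.7762%.
36.7762% exceeds the 5% threshold by 31.7762 percentage points.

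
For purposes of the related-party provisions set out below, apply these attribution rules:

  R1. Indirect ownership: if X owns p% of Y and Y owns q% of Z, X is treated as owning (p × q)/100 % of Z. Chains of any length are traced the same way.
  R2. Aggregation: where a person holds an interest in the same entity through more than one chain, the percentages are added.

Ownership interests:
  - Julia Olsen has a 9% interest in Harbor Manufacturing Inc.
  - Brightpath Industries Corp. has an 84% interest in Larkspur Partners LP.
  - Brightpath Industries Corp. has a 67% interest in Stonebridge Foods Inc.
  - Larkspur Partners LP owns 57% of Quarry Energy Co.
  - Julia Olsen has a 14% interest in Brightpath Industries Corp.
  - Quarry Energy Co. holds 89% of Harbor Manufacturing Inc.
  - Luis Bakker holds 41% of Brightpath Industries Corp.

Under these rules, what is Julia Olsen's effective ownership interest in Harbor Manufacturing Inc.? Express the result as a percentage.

14.965848%

Chain via Brightpath Industries Corp. → Larkspur Partners LP → Quarry Energy Co. (R1): 14% × 84% × 57% × 89% = 5.965848% of Harbor Manufacturing Inc.
Direct interest in Harbor Manufacturing Inc: 9%.
Aggregating (R2): 5.965848% + 9% = 14.965848%.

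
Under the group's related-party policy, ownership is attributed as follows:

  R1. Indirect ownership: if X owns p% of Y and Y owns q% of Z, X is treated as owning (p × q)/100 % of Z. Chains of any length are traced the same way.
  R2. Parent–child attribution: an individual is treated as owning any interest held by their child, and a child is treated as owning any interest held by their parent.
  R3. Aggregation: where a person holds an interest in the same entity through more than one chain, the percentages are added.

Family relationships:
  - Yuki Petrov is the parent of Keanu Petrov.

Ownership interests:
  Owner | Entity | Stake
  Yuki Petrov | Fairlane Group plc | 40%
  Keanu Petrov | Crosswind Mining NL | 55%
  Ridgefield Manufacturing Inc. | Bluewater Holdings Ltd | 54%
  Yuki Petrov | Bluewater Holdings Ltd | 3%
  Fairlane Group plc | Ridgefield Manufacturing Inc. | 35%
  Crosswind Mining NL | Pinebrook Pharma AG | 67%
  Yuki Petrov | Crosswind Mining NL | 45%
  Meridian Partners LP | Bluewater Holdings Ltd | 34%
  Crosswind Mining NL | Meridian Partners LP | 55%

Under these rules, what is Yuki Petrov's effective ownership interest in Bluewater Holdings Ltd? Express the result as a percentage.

29.26%

By parent–child attribution (R2), Yuki Petrov is treated as also owning Keanu Petrov's interest in Crosswind Mining NL, giving 45% + 55% = 100%.
Chain via Fairlane Group plc → Ridgefield Manufacturing Inc. (R1): 40% × 35% × 54% = 7.56% of Bluewater Holdings Ltd.
Chain via Crosswind Mining NL → Meridian Partners LP (R1): 100% × 55% × 34% = 18.7% of Bluewater Holdings Ltd.
Direct interest in Bluewater Holdings Ltd: 3%.
Aggregating (R3): 7.56% + 18.7% + 3% = 29.26%.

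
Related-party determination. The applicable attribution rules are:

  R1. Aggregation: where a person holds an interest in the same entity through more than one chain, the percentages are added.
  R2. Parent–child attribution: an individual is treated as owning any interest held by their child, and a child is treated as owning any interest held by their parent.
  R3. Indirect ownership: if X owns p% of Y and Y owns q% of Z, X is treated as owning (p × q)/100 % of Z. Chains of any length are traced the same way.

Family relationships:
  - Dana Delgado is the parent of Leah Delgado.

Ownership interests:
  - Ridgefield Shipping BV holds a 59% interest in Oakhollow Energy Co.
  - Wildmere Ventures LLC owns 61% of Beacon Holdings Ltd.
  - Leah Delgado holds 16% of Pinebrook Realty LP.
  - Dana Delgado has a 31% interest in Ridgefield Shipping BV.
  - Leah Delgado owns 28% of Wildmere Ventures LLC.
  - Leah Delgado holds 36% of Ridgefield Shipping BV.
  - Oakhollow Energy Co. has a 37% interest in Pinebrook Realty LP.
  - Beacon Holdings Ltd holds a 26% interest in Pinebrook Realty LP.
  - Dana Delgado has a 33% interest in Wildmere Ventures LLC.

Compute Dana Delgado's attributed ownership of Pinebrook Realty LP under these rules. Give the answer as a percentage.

40.3007%

By parent–child attribution (R2), Dana Delgado is treated as also owning Leah Delgado's interest in Wildmere Ventures LLC, giving 33% + 28% = 61%.
By parent–child attribution (R2), Dana Delgado is treated as also owning Leah Delgado's interest in Ridgefield Shipping BV, giving 31% + 36% = 67%.
By parent–child attribution (R2), Dana Delgado is treated as owning Leah Delgado's 16% interest in Pinebrook Realty LP.
Chain via Wildmere Ventures LLC → Beacon Holdings Ltd (R3): 61% × 61% × 26% = 9.6746% of Pinebrook Realty LP.
Chain via Ridgefield Shipping BV → Oakhollow Energy Co. (R3): 67% × 59% × 37% = 14.6261% of Pinebrook Realty LP.
Direct interest in Pinebrook Realty LP: 16%.
Aggregating (R1): 9.6746% + 14.6261% + 16% = 40.3007%.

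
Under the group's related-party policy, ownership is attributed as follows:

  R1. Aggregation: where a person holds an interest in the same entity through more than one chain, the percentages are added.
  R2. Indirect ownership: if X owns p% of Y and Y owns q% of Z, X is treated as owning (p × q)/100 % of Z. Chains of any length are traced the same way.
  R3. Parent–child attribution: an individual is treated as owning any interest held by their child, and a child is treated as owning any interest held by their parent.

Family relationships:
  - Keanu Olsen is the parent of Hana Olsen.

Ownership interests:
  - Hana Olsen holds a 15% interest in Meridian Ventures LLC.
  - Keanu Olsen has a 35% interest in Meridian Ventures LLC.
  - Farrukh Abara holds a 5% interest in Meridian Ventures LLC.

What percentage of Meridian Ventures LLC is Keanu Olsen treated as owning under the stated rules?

50%

By parent–child attribution (R3), Keanu Olsen is treated as also owning Hana Olsen's interest in Meridian Ventures LLC, giving 35% + 15% = 50%.
Direct interest in Meridian Ventures LLC: 50%.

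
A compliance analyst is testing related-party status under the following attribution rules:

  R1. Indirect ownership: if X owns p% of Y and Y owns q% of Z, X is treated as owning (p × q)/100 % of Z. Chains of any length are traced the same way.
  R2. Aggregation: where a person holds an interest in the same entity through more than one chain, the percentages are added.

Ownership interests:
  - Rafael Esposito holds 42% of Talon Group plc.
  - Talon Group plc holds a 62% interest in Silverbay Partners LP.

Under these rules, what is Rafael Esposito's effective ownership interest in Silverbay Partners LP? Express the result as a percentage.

Chain via Talon Group plc (R1): 42% × 62% = 26.04% of Silverbay Partners LP.

26.04%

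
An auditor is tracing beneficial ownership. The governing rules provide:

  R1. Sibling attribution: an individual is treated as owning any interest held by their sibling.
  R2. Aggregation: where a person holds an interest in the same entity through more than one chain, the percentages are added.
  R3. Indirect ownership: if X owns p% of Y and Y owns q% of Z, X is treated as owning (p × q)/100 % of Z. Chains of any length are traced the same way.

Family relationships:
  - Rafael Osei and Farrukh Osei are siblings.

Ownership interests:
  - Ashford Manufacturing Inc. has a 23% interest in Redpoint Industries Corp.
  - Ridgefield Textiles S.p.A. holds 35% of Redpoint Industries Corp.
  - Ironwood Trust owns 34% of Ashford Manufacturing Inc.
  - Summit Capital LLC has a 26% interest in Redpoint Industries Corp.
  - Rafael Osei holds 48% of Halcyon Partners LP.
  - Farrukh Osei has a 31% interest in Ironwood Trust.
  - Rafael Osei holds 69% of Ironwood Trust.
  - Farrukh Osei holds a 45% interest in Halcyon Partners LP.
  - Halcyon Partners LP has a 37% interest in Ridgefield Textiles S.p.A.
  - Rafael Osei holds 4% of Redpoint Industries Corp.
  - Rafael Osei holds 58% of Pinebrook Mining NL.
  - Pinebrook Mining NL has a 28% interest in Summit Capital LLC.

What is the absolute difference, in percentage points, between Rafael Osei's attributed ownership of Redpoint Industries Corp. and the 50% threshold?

21.9141

By sibling attribution (R1), Rafael Osei is treated as also owning Farrukh Osei's interest in Ironwood Trust, giving 69% + 31% = 100%.
By sibling attribution (R1), Rafael Osei is treated as also owning Farrukh Osei's interest in Halcyon Partners LP, giving 48% + 45% = 93%.
Chain via Pinebrook Mining NL → Summit Capital LLC (R3): 58% × 28% × 26% = 4.2224% of Redpoint Industries Corp.
Chain via Ironwood Trust → Ashford Manufacturing Inc. (R3): 100% × 34% × 23% = 7.82% of Redpoint Industries Corp.
Chain via Halcyon Partners LP → Ridgefield Textiles S.p.A. (R3): 93% × 37% × 35% = 12.0435% of Redpoint Industries Corp.
Direct interest in Redpoint Industries Corp: 4%.
Aggregating (R2): 4.2224% + 7.82% + 12.0435% + 4% = 28.0859%.
28.0859% falls short of the 50% threshold by 21.9141 percentage points.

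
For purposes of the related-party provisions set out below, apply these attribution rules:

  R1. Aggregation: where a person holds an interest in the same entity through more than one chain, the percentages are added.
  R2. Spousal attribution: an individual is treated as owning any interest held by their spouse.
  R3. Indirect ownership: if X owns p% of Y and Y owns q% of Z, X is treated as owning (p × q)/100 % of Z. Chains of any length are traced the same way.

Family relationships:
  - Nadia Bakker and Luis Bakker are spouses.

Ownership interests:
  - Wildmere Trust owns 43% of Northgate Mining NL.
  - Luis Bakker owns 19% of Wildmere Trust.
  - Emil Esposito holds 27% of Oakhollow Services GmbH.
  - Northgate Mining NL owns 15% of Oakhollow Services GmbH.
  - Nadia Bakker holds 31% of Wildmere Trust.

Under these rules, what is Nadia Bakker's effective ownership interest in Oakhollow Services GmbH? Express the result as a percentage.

By spousal attribution (R2), Nadia Bakker is treated as also owning Luis Bakker's interest in Wildmere Trust, giving 31% + 19% = 50%.
Chain via Wildmere Trust → Northgate Mining NL (R3): 50% × 43% × 15% = 3.225% of Oakhollow Services GmbH.

3.225%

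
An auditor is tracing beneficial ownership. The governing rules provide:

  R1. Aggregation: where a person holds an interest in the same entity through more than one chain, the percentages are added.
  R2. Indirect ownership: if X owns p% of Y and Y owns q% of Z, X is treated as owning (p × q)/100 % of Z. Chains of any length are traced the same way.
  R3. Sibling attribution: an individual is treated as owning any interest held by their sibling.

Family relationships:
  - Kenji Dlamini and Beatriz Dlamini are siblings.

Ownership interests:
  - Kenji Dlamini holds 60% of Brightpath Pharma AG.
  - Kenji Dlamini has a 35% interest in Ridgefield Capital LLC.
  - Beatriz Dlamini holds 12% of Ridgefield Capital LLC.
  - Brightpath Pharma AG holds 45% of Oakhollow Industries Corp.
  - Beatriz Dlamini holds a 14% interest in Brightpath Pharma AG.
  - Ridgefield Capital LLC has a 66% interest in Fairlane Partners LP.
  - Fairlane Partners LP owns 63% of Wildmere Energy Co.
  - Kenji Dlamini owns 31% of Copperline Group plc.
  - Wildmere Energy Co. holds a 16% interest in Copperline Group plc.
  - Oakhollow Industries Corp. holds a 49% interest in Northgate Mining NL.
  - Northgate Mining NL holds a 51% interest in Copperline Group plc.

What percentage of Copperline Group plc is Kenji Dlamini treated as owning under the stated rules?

By sibling attribution (R3), Kenji Dlamini is treated as also owning Beatriz Dlamini's interest in Brightpath Pharma AG, giving 60% + 14% = 74%.
By sibling attribution (R3), Kenji Dlamini is treated as also owning Beatriz Dlamini's interest in Ridgefield Capital LLC, giving 35% + 12% = 47%.
Chain via Brightpath Pharma AG → Oakhollow Industries Corp. → Northgate Mining NL (R2): 74% × 45% × 49% × 51% = 8.32167% of Copperline Group plc.
Chain via Ridgefield Capital LLC → Fairlane Partners LP → Wildmere Energy Co. (R2): 47% × 66% × 63% × 16% = 3.126816% of Copperline Group plc.
Direct interest in Copperline Group plc: 31%.
Aggregating (R1): 8.32167% + 3.126816% + 31% = 42.448486%.

42.448486%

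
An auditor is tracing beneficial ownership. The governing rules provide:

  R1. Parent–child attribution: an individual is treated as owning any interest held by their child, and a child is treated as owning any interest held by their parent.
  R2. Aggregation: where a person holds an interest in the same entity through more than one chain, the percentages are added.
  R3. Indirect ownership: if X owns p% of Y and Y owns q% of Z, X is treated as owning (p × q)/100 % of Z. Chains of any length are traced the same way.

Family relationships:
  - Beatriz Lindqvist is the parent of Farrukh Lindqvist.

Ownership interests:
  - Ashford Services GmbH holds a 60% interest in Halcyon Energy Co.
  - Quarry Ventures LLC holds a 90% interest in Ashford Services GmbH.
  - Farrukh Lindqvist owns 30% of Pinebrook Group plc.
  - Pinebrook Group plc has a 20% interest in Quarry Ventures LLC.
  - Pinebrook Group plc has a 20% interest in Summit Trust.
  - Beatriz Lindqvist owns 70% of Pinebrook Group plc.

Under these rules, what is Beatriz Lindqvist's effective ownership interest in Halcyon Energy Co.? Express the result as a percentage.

By parent–child attribution (R1), Beatriz Lindqvist is treated as also owning Farrukh Lindqvist's interest in Pinebrook Group plc, giving 70% + 30% = 100%.
Chain via Pinebrook Group plc → Quarry Ventures LLC → Ashford Services GmbH (R3): 100% × 20% × 90% × 60% = 10.8% of Halcyon Energy Co.

10.8%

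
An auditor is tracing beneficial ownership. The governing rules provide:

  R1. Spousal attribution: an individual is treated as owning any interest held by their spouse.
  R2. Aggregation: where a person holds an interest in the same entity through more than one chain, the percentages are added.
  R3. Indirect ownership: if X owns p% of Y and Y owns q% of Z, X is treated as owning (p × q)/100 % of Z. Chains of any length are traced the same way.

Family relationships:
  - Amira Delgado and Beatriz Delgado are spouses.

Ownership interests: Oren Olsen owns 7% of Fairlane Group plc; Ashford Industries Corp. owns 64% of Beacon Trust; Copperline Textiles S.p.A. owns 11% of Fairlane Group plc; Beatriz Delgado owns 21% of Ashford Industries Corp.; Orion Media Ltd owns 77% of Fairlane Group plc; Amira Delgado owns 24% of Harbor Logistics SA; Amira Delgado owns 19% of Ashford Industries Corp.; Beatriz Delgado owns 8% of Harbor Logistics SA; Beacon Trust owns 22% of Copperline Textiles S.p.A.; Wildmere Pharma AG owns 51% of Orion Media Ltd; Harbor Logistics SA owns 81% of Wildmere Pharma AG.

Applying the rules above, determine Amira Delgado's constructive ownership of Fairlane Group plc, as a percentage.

By spousal attribution (R1), Amira Delgado is treated as also owning Beatriz Delgado's interest in Ashford Industries Corp, giving 19% + 21% = 40%.
By spousal attribution (R1), Amira Delgado is treated as also owning Beatriz Delgado's interest in Harbor Logistics SA, giving 24% + 8% = 32%.
Chain via Ashford Industries Corp. → Beacon Trust → Copperline Textiles S.p.A. (R3): 40% × 64% × 22% × 11% = 0.61952% of Fairlane Group plc.
Chain via Harbor Logistics SA → Wildmere Pharma AG → Orion Media Ltd (R3): 32% × 81% × 51% × 77% = 10.178784% of Fairlane Group plc.
Aggregating (R2): 0.61952% + 10.178784% = 10.798304%.

10.798304%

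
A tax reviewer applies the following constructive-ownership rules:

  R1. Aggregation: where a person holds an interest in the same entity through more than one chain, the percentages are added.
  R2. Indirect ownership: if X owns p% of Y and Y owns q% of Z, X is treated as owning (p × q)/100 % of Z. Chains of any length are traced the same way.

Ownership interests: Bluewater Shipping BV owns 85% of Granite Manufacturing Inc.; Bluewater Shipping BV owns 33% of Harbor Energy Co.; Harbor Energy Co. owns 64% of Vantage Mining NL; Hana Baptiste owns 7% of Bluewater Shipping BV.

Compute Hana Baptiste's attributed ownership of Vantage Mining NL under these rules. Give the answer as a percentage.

1.4784%

Chain via Bluewater Shipping BV → Harbor Energy Co. (R2): 7% × 33% × 64% = 1.4784% of Vantage Mining NL.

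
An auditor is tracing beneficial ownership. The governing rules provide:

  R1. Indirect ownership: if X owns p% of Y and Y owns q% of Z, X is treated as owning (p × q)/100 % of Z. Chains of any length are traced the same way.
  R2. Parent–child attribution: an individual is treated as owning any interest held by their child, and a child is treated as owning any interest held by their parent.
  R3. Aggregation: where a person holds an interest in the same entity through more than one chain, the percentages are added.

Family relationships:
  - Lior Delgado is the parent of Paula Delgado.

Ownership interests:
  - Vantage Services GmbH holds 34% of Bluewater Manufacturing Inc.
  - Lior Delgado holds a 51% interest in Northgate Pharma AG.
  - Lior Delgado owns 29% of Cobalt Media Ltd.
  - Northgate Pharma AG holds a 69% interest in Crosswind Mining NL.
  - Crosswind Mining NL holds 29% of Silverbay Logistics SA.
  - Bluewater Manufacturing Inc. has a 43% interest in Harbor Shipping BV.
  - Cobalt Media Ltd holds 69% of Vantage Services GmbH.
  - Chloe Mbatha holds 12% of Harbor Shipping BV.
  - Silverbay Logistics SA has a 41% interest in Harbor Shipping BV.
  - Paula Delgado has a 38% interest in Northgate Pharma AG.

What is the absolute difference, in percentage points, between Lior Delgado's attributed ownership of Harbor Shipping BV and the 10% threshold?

By parent–child attribution (R2), Lior Delgado is treated as also owning Paula Delgado's interest in Northgate Pharma AG, giving 51% + 38% = 89%.
Chain via Northgate Pharma AG → Crosswind Mining NL → Silverbay Logistics SA (R1): 89% × 69% × 29% × 41% = 7.301649% of Harbor Shipping BV.
Chain via Cobalt Media Ltd → Vantage Services GmbH → Bluewater Manufacturing Inc. (R1): 29% × 69% × 34% × 43% = 2.925462% of Harbor Shipping BV.
Aggregating (R3): 7.301649% + 2.925462% = 10.227111%.
10.227111% exceeds the 10% threshold by 0.227111 percentage points.

0.227111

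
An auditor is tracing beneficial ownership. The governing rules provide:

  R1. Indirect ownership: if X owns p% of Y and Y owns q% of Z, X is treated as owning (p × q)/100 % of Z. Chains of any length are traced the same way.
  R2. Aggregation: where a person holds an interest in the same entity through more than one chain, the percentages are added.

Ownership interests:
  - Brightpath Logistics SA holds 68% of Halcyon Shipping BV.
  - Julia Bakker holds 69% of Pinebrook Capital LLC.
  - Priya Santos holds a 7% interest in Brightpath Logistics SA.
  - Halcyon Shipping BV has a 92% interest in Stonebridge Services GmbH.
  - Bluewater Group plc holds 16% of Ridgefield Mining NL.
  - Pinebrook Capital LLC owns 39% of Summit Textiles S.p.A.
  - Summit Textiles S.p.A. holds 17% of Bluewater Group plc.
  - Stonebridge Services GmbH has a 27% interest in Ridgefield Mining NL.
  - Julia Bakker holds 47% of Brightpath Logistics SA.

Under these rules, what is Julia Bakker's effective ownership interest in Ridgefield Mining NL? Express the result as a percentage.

Chain via Brightpath Logistics SA → Halcyon Shipping BV → Stonebridge Services GmbH (R1): 47% × 68% × 92% × 27% = 7.938864% of Ridgefield Mining NL.
Chain via Pinebrook Capital LLC → Summit Textiles S.p.A. → Bluewater Group plc (R1): 69% × 39% × 17% × 16% = 0.731952% of Ridgefield Mining NL.
Aggregating (R2): 7.938864% + 0.731952% = 8.670816%.

8.670816%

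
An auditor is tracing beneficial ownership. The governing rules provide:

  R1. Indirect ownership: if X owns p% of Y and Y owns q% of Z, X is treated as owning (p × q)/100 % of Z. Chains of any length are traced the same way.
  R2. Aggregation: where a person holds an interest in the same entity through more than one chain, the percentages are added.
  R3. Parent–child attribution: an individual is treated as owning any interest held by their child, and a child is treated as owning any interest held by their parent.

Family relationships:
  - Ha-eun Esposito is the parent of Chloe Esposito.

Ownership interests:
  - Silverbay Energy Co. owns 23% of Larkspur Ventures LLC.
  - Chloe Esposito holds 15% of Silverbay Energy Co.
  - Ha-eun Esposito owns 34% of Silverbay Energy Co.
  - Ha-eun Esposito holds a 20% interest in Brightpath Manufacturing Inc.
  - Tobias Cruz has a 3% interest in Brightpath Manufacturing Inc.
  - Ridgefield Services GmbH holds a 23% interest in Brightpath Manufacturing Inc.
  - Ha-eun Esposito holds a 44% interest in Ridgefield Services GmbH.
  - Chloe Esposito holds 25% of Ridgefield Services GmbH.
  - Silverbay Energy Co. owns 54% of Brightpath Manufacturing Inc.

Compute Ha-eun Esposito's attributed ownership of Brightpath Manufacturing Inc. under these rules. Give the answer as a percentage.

62.33%

By parent–child attribution (R3), Ha-eun Esposito is treated as also owning Chloe Esposito's interest in Ridgefield Services GmbH, giving 44% + 25% = 69%.
By parent–child attribution (R3), Ha-eun Esposito is treated as also owning Chloe Esposito's interest in Silverbay Energy Co, giving 34% + 15% = 49%.
Chain via Ridgefield Services GmbH (R1): 69% × 23% = 15.87% of Brightpath Manufacturing Inc.
Chain via Silverbay Energy Co. (R1): 49% × 54% = 26.46% of Brightpath Manufacturing Inc.
Direct interest in Brightpath Manufacturing Inc: 20%.
Aggregating (R2): 15.87% + 26.46% + 20% = 62.33%.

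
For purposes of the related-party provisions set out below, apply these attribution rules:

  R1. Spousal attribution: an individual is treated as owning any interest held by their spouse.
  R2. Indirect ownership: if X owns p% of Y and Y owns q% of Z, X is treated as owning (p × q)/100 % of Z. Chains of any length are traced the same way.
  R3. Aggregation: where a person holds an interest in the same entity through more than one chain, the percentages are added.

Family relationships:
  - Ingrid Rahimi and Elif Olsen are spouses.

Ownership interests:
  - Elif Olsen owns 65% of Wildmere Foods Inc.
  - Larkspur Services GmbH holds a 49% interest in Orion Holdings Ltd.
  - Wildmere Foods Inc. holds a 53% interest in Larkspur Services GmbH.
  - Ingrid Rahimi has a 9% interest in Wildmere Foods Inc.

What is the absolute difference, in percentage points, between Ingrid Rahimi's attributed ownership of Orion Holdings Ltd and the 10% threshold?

9.2178

By spousal attribution (R1), Ingrid Rahimi is treated as also owning Elif Olsen's interest in Wildmere Foods Inc, giving 9% + 65% = 74%.
Chain via Wildmere Foods Inc. → Larkspur Services GmbH (R2): 74% × 53% × 49% = 19.2178% of Orion Holdings Ltd.
19.2178% exceeds the 10% threshold by 9.2178 percentage points.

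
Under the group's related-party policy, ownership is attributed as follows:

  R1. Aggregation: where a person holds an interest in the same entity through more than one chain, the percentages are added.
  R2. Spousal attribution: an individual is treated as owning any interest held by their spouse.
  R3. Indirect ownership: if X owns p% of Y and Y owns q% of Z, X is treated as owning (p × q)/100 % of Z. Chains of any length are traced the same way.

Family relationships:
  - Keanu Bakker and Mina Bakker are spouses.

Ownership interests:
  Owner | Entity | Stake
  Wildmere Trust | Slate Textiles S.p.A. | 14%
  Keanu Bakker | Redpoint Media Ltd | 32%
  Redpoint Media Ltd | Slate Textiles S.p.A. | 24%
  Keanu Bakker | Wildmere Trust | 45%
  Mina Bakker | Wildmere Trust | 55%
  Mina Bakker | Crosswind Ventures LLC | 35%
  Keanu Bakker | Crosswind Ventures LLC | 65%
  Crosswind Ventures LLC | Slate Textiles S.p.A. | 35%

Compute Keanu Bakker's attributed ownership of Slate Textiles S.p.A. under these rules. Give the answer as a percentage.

By spousal attribution (R2), Keanu Bakker is treated as also owning Mina Bakker's interest in Wildmere Trust, giving 45% + 55% = 100%.
By spousal attribution (R2), Keanu Bakker is treated as also owning Mina Bakker's interest in Crosswind Ventures LLC, giving 65% + 35% = 100%.
Chain via Redpoint Media Ltd (R3): 32% × 24% = 7.68% of Slate Textiles S.p.A.
Chain via Wildmere Trust (R3): 100% × 14% = 14% of Slate Textiles S.p.A.
Chain via Crosswind Ventures LLC (R3): 100% × 35% = 35% of Slate Textiles S.p.A.
Aggregating (R1): 7.68% + 14% + 35% = 56.68%.

56.68%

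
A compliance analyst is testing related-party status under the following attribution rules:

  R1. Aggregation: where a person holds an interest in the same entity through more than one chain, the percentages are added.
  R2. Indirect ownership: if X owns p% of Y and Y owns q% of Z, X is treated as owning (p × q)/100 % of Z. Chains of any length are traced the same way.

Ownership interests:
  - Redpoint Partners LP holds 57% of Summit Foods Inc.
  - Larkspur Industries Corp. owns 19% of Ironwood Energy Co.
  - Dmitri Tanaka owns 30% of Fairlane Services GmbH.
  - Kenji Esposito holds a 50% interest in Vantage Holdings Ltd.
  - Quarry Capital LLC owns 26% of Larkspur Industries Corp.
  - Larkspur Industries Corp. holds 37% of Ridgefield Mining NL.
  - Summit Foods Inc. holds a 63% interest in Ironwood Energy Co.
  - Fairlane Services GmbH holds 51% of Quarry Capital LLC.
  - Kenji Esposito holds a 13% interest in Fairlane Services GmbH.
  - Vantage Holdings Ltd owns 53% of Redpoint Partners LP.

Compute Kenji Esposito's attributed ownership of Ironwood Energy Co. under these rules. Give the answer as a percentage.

Chain via Vantage Holdings Ltd → Redpoint Partners LP → Summit Foods Inc. (R2): 50% × 53% × 57% × 63% = 9.51615% of Ironwood Energy Co.
Chain via Fairlane Services GmbH → Quarry Capital LLC → Larkspur Industries Corp. (R2): 13% × 51% × 26% × 19% = 0.327522% of Ironwood Energy Co.
Aggregating (R1): 9.51615% + 0.327522% = 9.843672%.

9.843672%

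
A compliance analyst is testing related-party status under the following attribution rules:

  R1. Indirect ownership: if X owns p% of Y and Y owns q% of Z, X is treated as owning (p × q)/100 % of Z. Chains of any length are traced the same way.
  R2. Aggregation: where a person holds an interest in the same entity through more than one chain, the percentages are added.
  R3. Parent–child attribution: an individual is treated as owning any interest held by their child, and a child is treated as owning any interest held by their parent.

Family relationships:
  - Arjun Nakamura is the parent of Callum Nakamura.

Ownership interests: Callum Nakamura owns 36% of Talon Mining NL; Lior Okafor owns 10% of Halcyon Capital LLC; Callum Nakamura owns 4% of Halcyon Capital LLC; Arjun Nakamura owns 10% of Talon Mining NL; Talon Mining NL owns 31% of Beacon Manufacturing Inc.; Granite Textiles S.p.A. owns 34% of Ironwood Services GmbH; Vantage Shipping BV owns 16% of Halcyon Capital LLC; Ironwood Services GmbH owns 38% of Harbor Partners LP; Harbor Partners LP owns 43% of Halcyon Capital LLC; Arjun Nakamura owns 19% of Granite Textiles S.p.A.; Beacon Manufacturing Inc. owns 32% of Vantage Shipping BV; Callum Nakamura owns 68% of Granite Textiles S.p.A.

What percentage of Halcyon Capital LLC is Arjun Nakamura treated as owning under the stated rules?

9.563484%

By parent–child attribution (R3), Arjun Nakamura is treated as also owning Callum Nakamura's interest in Granite Textiles S.p.A, giving 19% + 68% = 87%.
By parent–child attribution (R3), Arjun Nakamura is treated as also owning Callum Nakamura's interest in Talon Mining NL, giving 10% + 36% = 46%.
By parent–child attribution (R3), Arjun Nakamura is treated as owning Callum Nakamura's 4% interest in Halcyon Capital LLC.
Chain via Granite Textiles S.p.A. → Ironwood Services GmbH → Harbor Partners LP (R1): 87% × 34% × 38% × 43% = 4.833372% of Halcyon Capital LLC.
Chain via Talon Mining NL → Beacon Manufacturing Inc. → Vantage Shipping BV (R1): 46% × 31% × 32% × 16% = 0.730112% of Halcyon Capital LLC.
Direct interest in Halcyon Capital LLC: 4%.
Aggregating (R2): 4.833372% + 0.730112% + 4% = 9.563484%.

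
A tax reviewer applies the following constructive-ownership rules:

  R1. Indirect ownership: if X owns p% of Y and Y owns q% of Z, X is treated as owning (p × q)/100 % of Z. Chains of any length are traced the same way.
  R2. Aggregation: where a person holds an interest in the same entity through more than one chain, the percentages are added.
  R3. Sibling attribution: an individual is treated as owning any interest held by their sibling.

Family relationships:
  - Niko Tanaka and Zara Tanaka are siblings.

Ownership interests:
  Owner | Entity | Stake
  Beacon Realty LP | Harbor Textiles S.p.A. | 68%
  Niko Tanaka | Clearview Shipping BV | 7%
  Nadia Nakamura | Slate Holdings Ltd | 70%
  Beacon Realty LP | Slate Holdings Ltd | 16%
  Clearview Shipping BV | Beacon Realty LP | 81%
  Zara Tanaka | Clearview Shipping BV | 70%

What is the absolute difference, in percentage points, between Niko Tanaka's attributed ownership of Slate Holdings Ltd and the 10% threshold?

0.0208

By sibling attribution (R3), Niko Tanaka is treated as also owning Zara Tanaka's interest in Clearview Shipping BV, giving 7% + 70% = 77%.
Chain via Clearview Shipping BV → Beacon Realty LP (R1): 77% × 81% × 16% = 9.9792% of Slate Holdings Ltd.
9.9792% falls short of the 10% threshold by 0.0208 percentage points.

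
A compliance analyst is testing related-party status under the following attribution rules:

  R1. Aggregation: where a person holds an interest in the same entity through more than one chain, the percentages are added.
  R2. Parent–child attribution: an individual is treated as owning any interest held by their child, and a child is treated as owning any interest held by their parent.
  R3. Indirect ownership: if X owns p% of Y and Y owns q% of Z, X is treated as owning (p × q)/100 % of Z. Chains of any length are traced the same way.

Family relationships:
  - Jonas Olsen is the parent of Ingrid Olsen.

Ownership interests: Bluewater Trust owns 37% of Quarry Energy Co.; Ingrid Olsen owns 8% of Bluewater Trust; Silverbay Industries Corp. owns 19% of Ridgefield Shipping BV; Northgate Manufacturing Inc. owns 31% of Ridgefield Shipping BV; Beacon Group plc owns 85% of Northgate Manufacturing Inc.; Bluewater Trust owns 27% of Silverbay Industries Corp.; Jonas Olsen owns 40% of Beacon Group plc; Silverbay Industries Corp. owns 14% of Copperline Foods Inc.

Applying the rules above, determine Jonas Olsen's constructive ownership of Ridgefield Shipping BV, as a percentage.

By parent–child attribution (R2), Jonas Olsen is treated as owning Ingrid Olsen's 8% interest in Bluewater Trust.
Chain via Beacon Group plc → Northgate Manufacturing Inc. (R3): 40% × 85% × 31% = 10.54% of Ridgefield Shipping BV.
Chain via Bluewater Trust → Silverbay Industries Corp. (R3): 8% × 27% × 19% = 0.4104% of Ridgefield Shipping BV.
Aggregating (R1): 10.54% + 0.4104% = 10.9504%.

10.9504%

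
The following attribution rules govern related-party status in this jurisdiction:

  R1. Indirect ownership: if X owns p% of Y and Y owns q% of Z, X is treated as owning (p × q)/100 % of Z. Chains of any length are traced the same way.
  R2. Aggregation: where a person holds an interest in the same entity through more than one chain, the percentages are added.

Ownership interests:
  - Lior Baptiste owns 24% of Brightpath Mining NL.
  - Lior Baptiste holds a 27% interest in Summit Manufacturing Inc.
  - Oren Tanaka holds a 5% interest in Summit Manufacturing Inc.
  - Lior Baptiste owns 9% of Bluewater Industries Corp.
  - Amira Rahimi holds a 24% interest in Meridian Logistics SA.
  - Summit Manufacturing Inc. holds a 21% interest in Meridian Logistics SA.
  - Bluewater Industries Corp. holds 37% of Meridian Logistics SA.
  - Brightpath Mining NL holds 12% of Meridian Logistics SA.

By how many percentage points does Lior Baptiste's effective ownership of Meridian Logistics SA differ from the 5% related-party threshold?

6.88

Chain via Summit Manufacturing Inc. (R1): 27% × 21% = 5.67% of Meridian Logistics SA.
Chain via Brightpath Mining NL (R1): 24% × 12% = 2.88% of Meridian Logistics SA.
Chain via Bluewater Industries Corp. (R1): 9% × 37% = 3.33% of Meridian Logistics SA.
Aggregating (R2): 5.67% + 2.88% + 3.33% = 11.88%.
11.88% exceeds the 5% threshold by 6.88 percentage points.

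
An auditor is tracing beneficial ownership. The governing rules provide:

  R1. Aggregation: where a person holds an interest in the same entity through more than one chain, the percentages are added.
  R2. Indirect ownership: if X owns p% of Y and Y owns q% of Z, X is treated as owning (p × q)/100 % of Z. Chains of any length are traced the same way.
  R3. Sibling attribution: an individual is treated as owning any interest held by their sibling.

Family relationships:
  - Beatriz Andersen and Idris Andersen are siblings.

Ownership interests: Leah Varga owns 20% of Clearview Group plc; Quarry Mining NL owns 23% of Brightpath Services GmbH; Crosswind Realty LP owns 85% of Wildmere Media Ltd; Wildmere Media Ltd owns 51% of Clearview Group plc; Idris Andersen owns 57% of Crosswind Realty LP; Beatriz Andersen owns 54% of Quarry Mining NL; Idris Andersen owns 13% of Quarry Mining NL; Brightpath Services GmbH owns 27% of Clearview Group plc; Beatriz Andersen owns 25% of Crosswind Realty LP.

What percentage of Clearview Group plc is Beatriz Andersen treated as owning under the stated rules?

By sibling attribution (R3), Beatriz Andersen is treated as also owning Idris Andersen's interest in Quarry Mining NL, giving 54% + 13% = 67%.
By sibling attribution (R3), Beatriz Andersen is treated as also owning Idris Andersen's interest in Crosswind Realty LP, giving 25% + 57% = 82%.
Chain via Quarry Mining NL → Brightpath Services GmbH (R2): 67% × 23% × 27% = 4.1607% of Clearview Group plc.
Chain via Crosswind Realty LP → Wildmere Media Ltd (R2): 82% × 85% × 51% = 35.547% of Clearview Group plc.
Aggregating (R1): 4.1607% + 35.547% = 39.7077%.

39.7077%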